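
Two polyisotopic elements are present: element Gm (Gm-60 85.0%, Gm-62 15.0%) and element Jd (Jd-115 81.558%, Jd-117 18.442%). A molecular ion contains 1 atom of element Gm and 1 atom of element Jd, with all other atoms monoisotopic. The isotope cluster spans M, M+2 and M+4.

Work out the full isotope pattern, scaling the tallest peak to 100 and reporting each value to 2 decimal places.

100.00 : 40.26 : 3.99

Element Gm pattern (n=1): 0.8500 : 0.1500
Element Jd pattern (n=1): 0.81558 : 0.18442
Convolve the two distributions (both contribute in 2-u steps):
  M: 0.8500×0.81558 = 0.693243
  M+2: 0.8500×0.18442 + 0.1500×0.81558 = 0.279094
  M+4: 0.1500×0.18442 = 0.027663
Scale to base peak (0.693243) = 100: 100.00 : 40.26 : 3.99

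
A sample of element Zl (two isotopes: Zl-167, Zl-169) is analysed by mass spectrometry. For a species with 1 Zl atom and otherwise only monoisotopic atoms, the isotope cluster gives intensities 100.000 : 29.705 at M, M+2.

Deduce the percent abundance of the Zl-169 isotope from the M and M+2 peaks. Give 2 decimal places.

22.90%

Write p for the Zl-167 fraction. I(M+2)/I(M) = [C(1,1)·p^0·(1−p)] / p^1 = 1·(1−p)/p = 29.705/100.000 = 0.2970
(1−p)/p = 0.2970/1 = 0.2970  ⇒  p = 1/(1 + 0.2970) = 0.7710
Zl-167: 77.10%, Zl-169: 22.90%.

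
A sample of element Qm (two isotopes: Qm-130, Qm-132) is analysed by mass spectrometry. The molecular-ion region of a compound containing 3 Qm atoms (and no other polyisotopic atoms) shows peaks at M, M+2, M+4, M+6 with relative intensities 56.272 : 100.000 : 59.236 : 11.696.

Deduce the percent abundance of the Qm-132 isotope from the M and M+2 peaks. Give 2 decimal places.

Let p = fractional abundance of Qm-130. I(M+2)/I(M) = [C(3,1)·p^2·(1−p)] / p^3 = 3·(1−p)/p = 100.000/56.272 = 1.7771
(1−p)/p = 1.7771/3 = 0.5924  ⇒  p = 1/(1 + 0.5924) = 0.6280
Qm-130: 62.80%, Qm-132: 37.20%.

37.20%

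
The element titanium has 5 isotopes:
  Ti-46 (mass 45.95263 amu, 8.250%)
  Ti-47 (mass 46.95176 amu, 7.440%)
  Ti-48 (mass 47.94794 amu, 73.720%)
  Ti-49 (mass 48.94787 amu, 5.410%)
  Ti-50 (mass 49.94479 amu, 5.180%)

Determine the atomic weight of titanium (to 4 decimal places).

The abundance-weighted mean is 0.08250 × 45.95263 + 0.07440 × 46.95176 + 0.73720 × 47.94794 + 0.05410 × 48.94787 + 0.05180 × 49.94479
= 3.791092 + 3.493211 + 35.347221 + 2.648080 + 2.587140 = 47.866744 amu

47.8667 amu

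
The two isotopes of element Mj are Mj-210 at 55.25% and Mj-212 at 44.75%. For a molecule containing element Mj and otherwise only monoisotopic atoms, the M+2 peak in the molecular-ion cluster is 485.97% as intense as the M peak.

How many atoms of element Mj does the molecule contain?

6

With n Mj atoms, P(M+2)/P(M) = C(n,1)·p^(n−1)q / p^n = n·q/p = n · 0.4475/0.5525.
n = 4.8597 × 0.5525/0.4475 = 6.00 ≈ 6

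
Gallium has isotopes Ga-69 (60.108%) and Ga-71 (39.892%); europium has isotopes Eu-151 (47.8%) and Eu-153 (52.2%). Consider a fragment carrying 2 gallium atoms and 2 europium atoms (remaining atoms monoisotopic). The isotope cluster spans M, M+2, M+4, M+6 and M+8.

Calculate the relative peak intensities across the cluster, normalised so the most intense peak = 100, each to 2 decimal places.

Gallium pattern (n=2): 0.36129717 : 0.47956567 : 0.15913717
Europium pattern (n=2): 0.228484 : 0.499032 : 0.272484
Convolve the two distributions (both contribute in 2-u steps):
  M: 0.36129717×0.228484 = 0.082551
  M+2: 0.36129717×0.499032 + 0.47956567×0.228484 = 0.289872
  M+4: 0.36129717×0.272484 + 0.47956567×0.499032 + 0.15913717×0.228484 = 0.374127
  M+6: 0.47956567×0.272484 + 0.15913717×0.499032 = 0.210089
  M+8: 0.15913717×0.272484 = 0.043362
Scale to base peak (0.374127) = 100: 22.06 : 77.48 : 100.00 : 56.15 : 11.59

22.06 : 77.48 : 100.00 : 56.15 : 11.59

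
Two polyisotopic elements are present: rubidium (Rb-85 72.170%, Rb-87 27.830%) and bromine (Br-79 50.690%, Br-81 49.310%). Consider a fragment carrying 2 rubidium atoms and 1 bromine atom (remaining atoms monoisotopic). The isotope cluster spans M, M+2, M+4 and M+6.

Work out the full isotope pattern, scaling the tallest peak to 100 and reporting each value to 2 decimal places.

Rubidium pattern (n=2): 0.52085089 : 0.40169822 : 0.07745089
Bromine pattern (n=1): 0.5069 : 0.4931
Convolve the two distributions (both contribute in 2-u steps):
  M: 0.52085089×0.5069 = 0.264019
  M+2: 0.52085089×0.4931 + 0.40169822×0.5069 = 0.460452
  M+4: 0.40169822×0.4931 + 0.07745089×0.5069 = 0.237337
  M+6: 0.07745089×0.4931 = 0.038191
Scale to base peak (0.460452) = 100: 57.34 : 100.00 : 51.54 : 8.29

57.34 : 100.00 : 51.54 : 8.29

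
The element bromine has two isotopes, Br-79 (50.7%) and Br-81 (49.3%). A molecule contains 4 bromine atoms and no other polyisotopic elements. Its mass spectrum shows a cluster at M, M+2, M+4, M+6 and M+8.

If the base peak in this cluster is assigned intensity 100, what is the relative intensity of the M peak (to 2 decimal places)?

(0.507 + 0.493)^4 gives M 0.0661, M+2 0.2570, M+4 0.3749, M+6 0.2430, M+8 0.0591; the largest is M+4.
P(M+4) = C(4,2) × 0.507^2 × 0.493^2 = 6 × 0.257049 × 0.243049 = 0.374853 (base)
P(M) = C(4,0) × 0.507^4 × 0.493^0 = 1 × 0.06607419 × 1.0000 = 0.066074
Relative intensity = 0.066074 / 0.374853 × 100 = 17.63

17.63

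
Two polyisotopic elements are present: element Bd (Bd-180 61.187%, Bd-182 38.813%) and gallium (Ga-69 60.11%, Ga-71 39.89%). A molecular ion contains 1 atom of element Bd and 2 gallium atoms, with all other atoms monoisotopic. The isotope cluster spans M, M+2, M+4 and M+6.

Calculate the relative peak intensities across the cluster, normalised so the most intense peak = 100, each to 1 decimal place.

Element Bd pattern (n=1): 0.61187 : 0.38813
Gallium pattern (n=2): 0.36132121 : 0.47955758 : 0.15912121
Convolve the two distributions (both contribute in 2-u steps):
  M: 0.61187×0.36132121 = 0.221082
  M+2: 0.61187×0.47955758 + 0.38813×0.36132121 = 0.433666
  M+4: 0.61187×0.15912121 + 0.38813×0.47955758 = 0.283492
  M+6: 0.38813×0.15912121 = 0.061760
Scale to base peak (0.433666) = 100: 51.0 : 100.0 : 65.4 : 14.2

51.0 : 100.0 : 65.4 : 14.2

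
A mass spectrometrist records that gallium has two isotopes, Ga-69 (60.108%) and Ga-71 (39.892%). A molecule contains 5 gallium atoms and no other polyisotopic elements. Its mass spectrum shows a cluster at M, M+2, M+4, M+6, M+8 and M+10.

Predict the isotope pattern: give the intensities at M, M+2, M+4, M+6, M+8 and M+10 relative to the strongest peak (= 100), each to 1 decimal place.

Each Ga atom is independently Ga-69 (p = 0.60108) or Ga-71 (q = 0.39892); the cluster is the binomial expansion (p + q)^5.
P(M) = 0.60108^5 = 0.078462
P(M+2) = 5 × 0.60108^4 × 0.39892^1 = 0.260366
P(M+4) = 10 × 0.60108^3 × 0.39892^2 = 0.345596
P(M+6) = 10 × 0.60108^2 × 0.39892^3 = 0.229362
P(M+8) = 5 × 0.60108^1 × 0.39892^4 = 0.076111
P(M+10) = 0.39892^5 = 0.010103
The M+4 peak is largest (0.345596); scaling to 100 gives 22.7 : 75.3 : 100.0 : 66.4 : 22.0 : 2.9.

22.7 : 75.3 : 100.0 : 66.4 : 22.0 : 2.9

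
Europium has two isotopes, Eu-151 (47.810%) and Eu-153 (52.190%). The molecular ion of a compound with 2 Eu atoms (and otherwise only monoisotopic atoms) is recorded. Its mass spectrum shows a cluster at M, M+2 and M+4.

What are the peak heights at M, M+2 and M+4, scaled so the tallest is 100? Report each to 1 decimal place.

Each Eu atom is independently Eu-151 (p = 0.47810) or Eu-153 (q = 0.52190); the cluster is the binomial expansion (p + q)^2.
P(M) = 0.47810^2 = 0.228580
P(M+2) = 2 × 0.47810^1 × 0.52190^1 = 0.499041
P(M+4) = 0.52190^2 = 0.272380
The M+2 peak is largest (0.499041); scaling to 100 gives 45.8 : 100.0 : 54.6.

45.8 : 100.0 : 54.6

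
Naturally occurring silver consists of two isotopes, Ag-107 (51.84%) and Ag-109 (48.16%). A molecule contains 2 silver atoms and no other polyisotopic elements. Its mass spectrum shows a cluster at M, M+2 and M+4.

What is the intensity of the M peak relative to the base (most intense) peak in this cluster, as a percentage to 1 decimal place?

53.8%

(0.5184 + 0.4816)^2 gives M 0.2687, M+2 0.4993, M+4 0.2319; the largest is M+2.
P(M+2) = C(2,1) × 0.5184^1 × 0.4816^1 = 2 × 0.5184 × 0.4816 = 0.499323 (base)
P(M) = C(2,0) × 0.5184^2 × 0.4816^0 = 1 × 0.26873856 × 1.0000 = 0.268739
Relative intensity = 0.268739 / 0.499323 × 100 = 53.8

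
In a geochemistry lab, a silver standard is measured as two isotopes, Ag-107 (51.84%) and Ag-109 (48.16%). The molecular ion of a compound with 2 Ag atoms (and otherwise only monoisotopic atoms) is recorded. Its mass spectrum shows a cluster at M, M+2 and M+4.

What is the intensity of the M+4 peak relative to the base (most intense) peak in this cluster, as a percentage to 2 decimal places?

Binomial terms of (0.5184 + 0.4816)^2: M 0.2687, M+2 0.4993, M+4 0.2319 → M+2 is the base peak.
P(M+2) = C(2,1) × 0.5184^1 × 0.4816^1 = 2 × 0.5184 × 0.4816 = 0.499323 (base)
P(M+4) = C(2,2) × 0.5184^0 × 0.4816^2 = 1 × 1.0000 × 0.23193856 = 0.231939
Relative intensity = 0.231939 / 0.499323 × 100 = 46.45

46.45%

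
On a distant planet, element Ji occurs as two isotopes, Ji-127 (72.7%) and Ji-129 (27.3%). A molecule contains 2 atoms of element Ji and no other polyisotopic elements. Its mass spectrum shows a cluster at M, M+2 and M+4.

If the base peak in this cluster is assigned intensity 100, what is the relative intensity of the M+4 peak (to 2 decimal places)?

Binomial terms of (0.727 + 0.273)^2: M 0.5285, M+2 0.3969, M+4 0.0745 → M is the base peak.
P(M) = C(2,0) × 0.727^2 × 0.273^0 = 1 × 0.528529 × 1.0000 = 0.528529 (base)
P(M+4) = C(2,2) × 0.727^0 × 0.273^2 = 1 × 1.0000 × 0.074529 = 0.074529
Relative intensity = 0.074529 / 0.528529 × 100 = 14.10

14.10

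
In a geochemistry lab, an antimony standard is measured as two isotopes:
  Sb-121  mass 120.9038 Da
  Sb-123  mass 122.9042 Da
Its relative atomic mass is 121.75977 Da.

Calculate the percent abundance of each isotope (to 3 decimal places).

Let x be the fractional abundance of Sb-121; then Sb-123 has abundance 1 − x.
120.9038·x + 122.9042·(1 − x) = 121.75977
(120.9038 − 122.9042)·x = 121.75977 − 122.9042
x = -1.14443 / -2.0004 = 0.57210 → 57.210% Sb-121, 42.790% Sb-123.

Sb-121: 57.210%, Sb-123: 42.790%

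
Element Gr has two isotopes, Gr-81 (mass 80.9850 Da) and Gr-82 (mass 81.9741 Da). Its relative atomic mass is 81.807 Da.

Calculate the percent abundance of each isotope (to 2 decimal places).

Let x be the fractional abundance of Gr-81; then Gr-82 has abundance 1 − x.
80.9850·x + 81.9741·(1 − x) = 81.807
(80.9850 − 81.9741)·x = 81.807 − 81.9741
x = -0.1671 / -0.9891 = 0.16894 → 16.89% Gr-81, 83.11% Gr-82.

Gr-81: 16.89%, Gr-82: 83.11%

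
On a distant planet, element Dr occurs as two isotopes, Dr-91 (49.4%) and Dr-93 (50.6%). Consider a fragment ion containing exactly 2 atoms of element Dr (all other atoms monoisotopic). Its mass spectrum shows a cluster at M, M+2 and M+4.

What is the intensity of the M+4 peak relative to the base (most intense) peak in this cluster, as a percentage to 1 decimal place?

51.2%

Term probabilities: M 0.2440, M+2 0.4999, M+4 0.2560. Base peak = M+2.
P(M+2) = C(2,1) × 0.494^1 × 0.506^1 = 2 × 0.4940 × 0.5060 = 0.499928 (base)
P(M+4) = C(2,2) × 0.494^0 × 0.506^2 = 1 × 1.0000 × 0.256036 = 0.256036
Relative intensity = 0.256036 / 0.499928 × 100 = 51.2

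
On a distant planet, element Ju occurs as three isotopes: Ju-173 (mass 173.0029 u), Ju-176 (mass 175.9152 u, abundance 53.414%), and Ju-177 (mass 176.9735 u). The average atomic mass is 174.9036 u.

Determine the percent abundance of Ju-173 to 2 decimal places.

37.89%

Let x and y be the fractions of Ju-173 and Ju-177. Then x + y = 1 − 0.53414 = 0.46586 and 173.0029x + 176.9735y = 174.9036 − 0.53414×175.9152 = 80.940255072.
Substituting: 173.0029x + 176.9735(0.46586 − x) = 80.940255072
(173.0029 − 176.9735)x = -1.504619638  ⇒  x = 0.37894, y = 0.08692
Ju-173: 37.89%, Ju-177: 8.69%.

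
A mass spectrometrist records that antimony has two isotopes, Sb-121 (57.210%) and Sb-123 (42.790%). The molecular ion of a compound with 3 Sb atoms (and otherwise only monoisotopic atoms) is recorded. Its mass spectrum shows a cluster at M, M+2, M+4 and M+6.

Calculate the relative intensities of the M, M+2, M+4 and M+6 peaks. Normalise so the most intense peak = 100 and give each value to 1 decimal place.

44.6 : 100.0 : 74.8 : 18.6

Expanding (0.57210 + 0.42790)^3:
P(M) = 0.57210^3 = 0.187247
P(M+2) = 3 × 0.57210^2 × 0.42790^1 = 0.420153
P(M+4) = 3 × 0.57210^1 × 0.42790^2 = 0.314252
P(M+6) = 0.42790^3 = 0.078348
The M+2 peak is largest (0.420153); scaling to 100 gives 44.6 : 100.0 : 74.8 : 18.6.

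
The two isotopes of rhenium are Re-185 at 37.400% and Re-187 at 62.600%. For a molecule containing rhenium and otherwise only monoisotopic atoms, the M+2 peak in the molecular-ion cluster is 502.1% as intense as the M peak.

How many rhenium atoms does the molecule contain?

For n independent Re atoms, I(M+2)/I(M) = n · (abundance Re-187) / (abundance Re-185) = n · 0.62600/0.37400.
n = 5.021 × 0.37400/0.62600 = 3.00 ≈ 3

3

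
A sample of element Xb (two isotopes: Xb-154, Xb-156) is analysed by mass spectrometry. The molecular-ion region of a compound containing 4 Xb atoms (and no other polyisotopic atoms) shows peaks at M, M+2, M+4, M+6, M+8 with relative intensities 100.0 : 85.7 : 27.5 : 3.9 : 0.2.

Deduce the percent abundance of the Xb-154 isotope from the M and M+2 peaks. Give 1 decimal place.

Write p for the Xb-154 fraction. I(M+2)/I(M) = [C(4,1)·p^3·(1−p)] / p^4 = 4·(1−p)/p = 85.7/100.0 = 0.8570
(1−p)/p = 0.8570/4 = 0.2142  ⇒  p = 1/(1 + 0.2142) = 0.8236
Xb-154: 82.4%, Xb-156: 17.6%.

82.4%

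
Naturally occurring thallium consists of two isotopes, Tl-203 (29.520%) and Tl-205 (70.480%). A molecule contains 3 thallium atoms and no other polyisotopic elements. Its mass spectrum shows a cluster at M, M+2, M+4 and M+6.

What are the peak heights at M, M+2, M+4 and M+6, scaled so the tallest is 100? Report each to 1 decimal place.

Each Tl atom is independently Tl-203 (p = 0.29520) or Tl-205 (q = 0.70480); the cluster is the binomial expansion (p + q)^3.
P(M) = 0.29520^3 = 0.025725
P(M+2) = 3 × 0.29520^2 × 0.70480^1 = 0.184255
P(M+4) = 3 × 0.29520^1 × 0.70480^2 = 0.439916
P(M+6) = 0.70480^3 = 0.350104
The M+4 peak is largest (0.439916); scaling to 100 gives 5.8 : 41.9 : 100.0 : 79.6.

5.8 : 41.9 : 100.0 : 79.6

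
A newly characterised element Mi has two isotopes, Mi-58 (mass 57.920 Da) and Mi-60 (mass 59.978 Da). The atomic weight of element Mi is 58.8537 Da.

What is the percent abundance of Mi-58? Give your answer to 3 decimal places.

Let x be the fractional abundance of Mi-58; then Mi-60 has abundance 1 − x.
57.920·x + 59.978·(1 − x) = 58.8537
(57.920 − 59.978)·x = 58.8537 − 59.978
x = -1.1243 / -2.058 = 0.54631 → 54.631% Mi-58, 45.369% Mi-60.

54.631%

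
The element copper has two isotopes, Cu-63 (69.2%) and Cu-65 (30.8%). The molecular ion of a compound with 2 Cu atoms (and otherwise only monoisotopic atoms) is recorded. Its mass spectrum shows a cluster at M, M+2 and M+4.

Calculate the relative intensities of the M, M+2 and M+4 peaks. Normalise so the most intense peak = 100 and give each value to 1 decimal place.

The 2 Cu atoms are independent, so intensities follow the terms of (0.692 + 0.308)^2.
P(M) = 0.692^2 = 0.478864
P(M+2) = 2 × 0.692^1 × 0.308^1 = 0.426272
P(M+4) = 0.308^2 = 0.094864
The M peak is largest (0.478864); scaling to 100 gives 100.0 : 89.0 : 19.8.

100.0 : 89.0 : 19.8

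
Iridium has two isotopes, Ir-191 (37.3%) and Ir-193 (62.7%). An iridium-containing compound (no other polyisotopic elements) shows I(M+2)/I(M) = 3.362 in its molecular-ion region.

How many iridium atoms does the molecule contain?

2

For n independent Ir atoms, I(M+2)/I(M) = n · (abundance Ir-193) / (abundance Ir-191) = n · 0.627/0.373.
n = 3.362 × 0.373/0.627 = 2.00 ≈ 2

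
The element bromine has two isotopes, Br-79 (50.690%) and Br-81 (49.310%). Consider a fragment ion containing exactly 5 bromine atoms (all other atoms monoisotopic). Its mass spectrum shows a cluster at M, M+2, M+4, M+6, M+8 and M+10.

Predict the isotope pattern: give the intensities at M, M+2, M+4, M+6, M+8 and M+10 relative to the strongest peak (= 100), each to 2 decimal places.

The 5 Br atoms are independent, so intensities follow the terms of (0.50690 + 0.49310)^5.
P(M) = 0.50690^5 = 0.033467
P(M+2) = 5 × 0.50690^4 × 0.49310^1 = 0.162777
P(M+4) = 10 × 0.50690^3 × 0.49310^2 = 0.316692
P(M+6) = 10 × 0.50690^2 × 0.49310^3 = 0.308070
P(M+8) = 5 × 0.50690^1 × 0.49310^4 = 0.149842
P(M+10) = 0.49310^5 = 0.029152
The M+4 peak is largest (0.316692); scaling to 100 gives 10.57 : 51.40 : 100.00 : 97.28 : 47.31 : 9.21.

10.57 : 51.40 : 100.00 : 97.28 : 47.31 : 9.21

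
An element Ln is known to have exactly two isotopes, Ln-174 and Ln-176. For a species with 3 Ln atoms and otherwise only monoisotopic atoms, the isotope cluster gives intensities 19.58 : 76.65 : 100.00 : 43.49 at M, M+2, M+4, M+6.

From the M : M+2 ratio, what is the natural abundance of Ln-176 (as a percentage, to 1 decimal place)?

56.6%

If p is the fraction of Ln that is Ln-174, then I(M+2)/I(M) = [C(3,1)·p^2·(1−p)] / p^3 = 3·(1−p)/p = 76.65/19.58 = 3.9147
(1−p)/p = 3.9147/3 = 1.3049  ⇒  p = 1/(1 + 1.3049) = 0.4339
Ln-174: 43.4%, Ln-176: 56.6%.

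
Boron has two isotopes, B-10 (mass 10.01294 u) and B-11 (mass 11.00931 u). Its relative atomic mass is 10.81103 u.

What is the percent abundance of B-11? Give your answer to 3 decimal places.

With x = fraction of B-10 (so B-11 is 1 − x):
10.01294·x + 11.00931·(1 − x) = 10.81103
(10.01294 − 11.00931)·x = 10.81103 − 11.00931
x = -0.19828 / -0.99637 = 0.19900 → 19.900% B-10, 80.100% B-11.

80.100%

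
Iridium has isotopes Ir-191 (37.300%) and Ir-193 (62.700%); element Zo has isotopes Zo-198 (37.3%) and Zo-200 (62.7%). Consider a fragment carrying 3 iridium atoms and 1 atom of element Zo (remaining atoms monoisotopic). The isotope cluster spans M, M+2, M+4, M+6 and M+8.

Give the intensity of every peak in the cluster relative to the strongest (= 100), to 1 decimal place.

Iridium pattern (n=3): 0.05189512 : 0.26170165 : 0.43991135 : 0.24649188
Element Zo pattern (n=1): 0.3730 : 0.6270
Convolve the two distributions (both contribute in 2-u steps):
  M: 0.05189512×0.3730 = 0.019357
  M+2: 0.05189512×0.6270 + 0.26170165×0.3730 = 0.130153
  M+4: 0.26170165×0.6270 + 0.43991135×0.3730 = 0.328174
  M+6: 0.43991135×0.6270 + 0.24649188×0.3730 = 0.367766
  M+8: 0.24649188×0.6270 = 0.154550
Scale to base peak (0.367766) = 100: 5.3 : 35.4 : 89.2 : 100.0 : 42.0

5.3 : 35.4 : 89.2 : 100.0 : 42.0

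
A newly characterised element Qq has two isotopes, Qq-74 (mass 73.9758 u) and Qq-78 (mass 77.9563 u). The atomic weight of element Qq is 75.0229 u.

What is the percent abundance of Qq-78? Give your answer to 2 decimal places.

Let x be the fractional abundance of Qq-74; then Qq-78 has abundance 1 − x.
73.9758·x + 77.9563·(1 − x) = 75.0229
(73.9758 − 77.9563)·x = 75.0229 − 77.9563
x = -2.9334 / -3.9805 = 0.73694 → 73.69% Qq-74, 26.31% Qq-78.

26.31%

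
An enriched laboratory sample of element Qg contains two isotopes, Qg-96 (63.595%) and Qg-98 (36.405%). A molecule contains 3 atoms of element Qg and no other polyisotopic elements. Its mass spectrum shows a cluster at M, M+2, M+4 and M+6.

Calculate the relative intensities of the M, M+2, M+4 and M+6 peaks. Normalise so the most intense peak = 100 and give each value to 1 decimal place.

58.2 : 100.0 : 57.2 : 10.9

The 3 Qg atoms are independent, so intensities follow the terms of (0.63595 + 0.36405)^3.
P(M) = 0.63595^3 = 0.257199
P(M+2) = 3 × 0.63595^2 × 0.36405^1 = 0.441701
P(M+4) = 3 × 0.63595^1 × 0.36405^2 = 0.252852
P(M+6) = 0.36405^3 = 0.048248
The M+2 peak is largest (0.441701); scaling to 100 gives 58.2 : 100.0 : 57.2 : 10.9.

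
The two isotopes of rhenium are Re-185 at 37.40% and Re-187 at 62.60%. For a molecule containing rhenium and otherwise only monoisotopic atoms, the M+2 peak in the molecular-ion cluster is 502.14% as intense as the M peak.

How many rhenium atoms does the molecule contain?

With n Re atoms, P(M+2)/P(M) = C(n,1)·p^(n−1)q / p^n = n·q/p = n · 0.6260/0.3740.
n = 5.0214 × 0.3740/0.6260 = 3.00 ≈ 3

3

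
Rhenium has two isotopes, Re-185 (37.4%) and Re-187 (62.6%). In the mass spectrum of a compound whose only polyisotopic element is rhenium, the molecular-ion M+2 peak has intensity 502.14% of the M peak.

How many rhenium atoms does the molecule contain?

3

The M+2/M ratio from n Re atoms is n · q/p = n · 0.626/0.374.
n = 5.0214 × 0.374/0.626 = 3.00 ≈ 3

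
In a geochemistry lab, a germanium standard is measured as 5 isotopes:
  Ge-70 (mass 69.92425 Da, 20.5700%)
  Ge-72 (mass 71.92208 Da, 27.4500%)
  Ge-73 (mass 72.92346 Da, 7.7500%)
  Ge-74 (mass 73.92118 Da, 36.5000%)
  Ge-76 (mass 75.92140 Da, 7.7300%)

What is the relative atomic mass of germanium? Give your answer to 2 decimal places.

Weight each isotope mass by its fractional abundance: 0.205700 × 69.92425 + 0.274500 × 71.92208 + 0.077500 × 72.92346 + 0.365000 × 73.92118 + 0.077300 × 75.92140
= 14.383418 + 19.742611 + 5.651568 + 26.981231 + 5.868724 = 72.627552 Da

72.63 Da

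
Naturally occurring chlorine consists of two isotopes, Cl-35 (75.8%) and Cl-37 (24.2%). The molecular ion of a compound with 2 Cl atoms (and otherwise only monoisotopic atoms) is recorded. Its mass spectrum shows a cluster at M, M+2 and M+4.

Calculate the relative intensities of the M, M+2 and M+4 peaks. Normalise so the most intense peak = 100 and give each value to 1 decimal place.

Expanding (0.758 + 0.242)^2:
P(M) = 0.758^2 = 0.574564
P(M+2) = 2 × 0.758^1 × 0.242^1 = 0.366872
P(M+4) = 0.242^2 = 0.058564
The M peak is largest (0.574564); scaling to 100 gives 100.0 : 63.9 : 10.2.

100.0 : 63.9 : 10.2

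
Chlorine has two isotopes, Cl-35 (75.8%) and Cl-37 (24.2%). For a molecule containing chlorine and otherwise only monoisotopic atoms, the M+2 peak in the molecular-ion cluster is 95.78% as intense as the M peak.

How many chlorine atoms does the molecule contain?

For n independent Cl atoms, I(M+2)/I(M) = n · (abundance Cl-37) / (abundance Cl-35) = n · 0.242/0.758.
n = 0.9578 × 0.758/0.242 = 3.00 ≈ 3

3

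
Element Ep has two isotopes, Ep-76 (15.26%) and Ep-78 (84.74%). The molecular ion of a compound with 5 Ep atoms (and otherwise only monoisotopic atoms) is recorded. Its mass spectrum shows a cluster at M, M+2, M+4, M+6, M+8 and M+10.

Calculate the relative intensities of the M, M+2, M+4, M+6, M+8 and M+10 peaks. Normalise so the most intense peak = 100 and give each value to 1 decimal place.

Each Ep atom is independently Ep-76 (p = 0.1526) or Ep-78 (q = 0.8474); the cluster is the binomial expansion (p + q)^5.
P(M) = 0.1526^5 = 0.000083
P(M+2) = 5 × 0.1526^4 × 0.8474^1 = 0.002298
P(M+4) = 10 × 0.1526^3 × 0.8474^2 = 0.025518
P(M+6) = 10 × 0.1526^2 × 0.8474^3 = 0.141701
P(M+8) = 5 × 0.1526^1 × 0.8474^4 = 0.393440
P(M+10) = 0.8474^5 = 0.436961
The M+10 peak is largest (0.436961); scaling to 100 gives 0.0 : 0.5 : 5.8 : 32.4 : 90.0 : 100.0.

0.0 : 0.5 : 5.8 : 32.4 : 90.0 : 100.0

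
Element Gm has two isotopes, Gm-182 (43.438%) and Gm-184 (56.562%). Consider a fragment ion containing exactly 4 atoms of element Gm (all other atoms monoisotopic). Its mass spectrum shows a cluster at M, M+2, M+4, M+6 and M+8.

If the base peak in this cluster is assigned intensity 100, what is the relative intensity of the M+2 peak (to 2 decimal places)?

Term probabilities: M 0.0356, M+2 0.1854, M+4 0.3622, M+6 0.3144, M+8 0.1024. Base peak = M+4.
P(M+4) = C(4,2) × 0.43438^2 × 0.56562^2 = 6 × 0.18868598 × 0.31992598 = 0.362193 (base)
P(M+2) = C(4,1) × 0.43438^3 × 0.56562^1 = 4 × 0.08196142 × 0.56562 = 0.185436
Relative intensity = 0.185436 / 0.362193 × 100 = 51.20

51.20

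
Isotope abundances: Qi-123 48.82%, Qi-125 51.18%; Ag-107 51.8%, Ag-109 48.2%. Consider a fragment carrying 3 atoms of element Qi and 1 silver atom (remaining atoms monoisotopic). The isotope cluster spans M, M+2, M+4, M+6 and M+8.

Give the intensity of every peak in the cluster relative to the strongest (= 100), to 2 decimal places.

16.07 : 65.49 : 100.00 : 67.81 : 17.23

Element Qi pattern (n=3): 0.11635722 : 0.36594607 : 0.38363621 : 0.1340605
Silver pattern (n=1): 0.5180 : 0.4820
Convolve the two distributions (both contribute in 2-u steps):
  M: 0.11635722×0.5180 = 0.060273
  M+2: 0.11635722×0.4820 + 0.36594607×0.5180 = 0.245644
  M+4: 0.36594607×0.4820 + 0.38363621×0.5180 = 0.375110
  M+6: 0.38363621×0.4820 + 0.1340605×0.5180 = 0.254356
  M+8: 0.1340605×0.4820 = 0.064617
Scale to base peak (0.375110) = 100: 16.07 : 65.49 : 100.00 : 67.81 : 17.23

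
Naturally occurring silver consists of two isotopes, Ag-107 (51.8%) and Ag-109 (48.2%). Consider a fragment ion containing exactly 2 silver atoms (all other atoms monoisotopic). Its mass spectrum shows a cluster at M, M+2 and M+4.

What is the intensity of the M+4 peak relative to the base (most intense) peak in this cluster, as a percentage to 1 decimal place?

(0.518 + 0.482)^2 gives M 0.2683, M+2 0.4994, M+4 0.2323; the largest is M+2.
P(M+2) = C(2,1) × 0.518^1 × 0.482^1 = 2 × 0.5180 × 0.4820 = 0.499352 (base)
P(M+4) = C(2,2) × 0.518^0 × 0.482^2 = 1 × 1.0000 × 0.232324 = 0.232324
Relative intensity = 0.232324 / 0.499352 × 100 = 46.5

46.5%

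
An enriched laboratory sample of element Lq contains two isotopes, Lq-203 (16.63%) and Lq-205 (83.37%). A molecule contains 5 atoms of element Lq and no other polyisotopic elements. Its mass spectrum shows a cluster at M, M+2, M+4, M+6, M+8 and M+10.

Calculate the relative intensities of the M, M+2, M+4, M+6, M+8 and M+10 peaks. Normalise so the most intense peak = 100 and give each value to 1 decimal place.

0.0 : 0.8 : 7.9 : 39.8 : 99.7 : 100.0

Each Lq atom is independently Lq-203 (p = 0.1663) or Lq-205 (q = 0.8337); the cluster is the binomial expansion (p + q)^5.
P(M) = 0.1663^5 = 0.000127
P(M+2) = 5 × 0.1663^4 × 0.8337^1 = 0.003188
P(M+4) = 10 × 0.1663^3 × 0.8337^2 = 0.031967
P(M+6) = 10 × 0.1663^2 × 0.8337^3 = 0.160256
P(M+8) = 5 × 0.1663^1 × 0.8337^4 = 0.401700
P(M+10) = 0.8337^5 = 0.402762
The M+10 peak is largest (0.402762); scaling to 100 gives 0.0 : 0.8 : 7.9 : 39.8 : 99.7 : 100.0.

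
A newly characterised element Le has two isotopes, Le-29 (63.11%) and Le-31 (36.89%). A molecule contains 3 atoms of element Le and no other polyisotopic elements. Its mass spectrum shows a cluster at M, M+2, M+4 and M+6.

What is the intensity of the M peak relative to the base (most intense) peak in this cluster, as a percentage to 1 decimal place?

57.0%

Binomial terms of (0.6311 + 0.3689)^3: M 0.2514, M+2 0.4408, M+4 0.2577, M+6 0.0502 → M+2 is the base peak.
P(M+2) = C(3,1) × 0.6311^2 × 0.3689^1 = 3 × 0.39828721 × 0.3689 = 0.440784 (base)
P(M) = C(3,0) × 0.6311^3 × 0.3689^0 = 1 × 0.25135906 × 1.0000 = 0.251359
Relative intensity = 0.251359 / 0.440784 × 100 = 57.0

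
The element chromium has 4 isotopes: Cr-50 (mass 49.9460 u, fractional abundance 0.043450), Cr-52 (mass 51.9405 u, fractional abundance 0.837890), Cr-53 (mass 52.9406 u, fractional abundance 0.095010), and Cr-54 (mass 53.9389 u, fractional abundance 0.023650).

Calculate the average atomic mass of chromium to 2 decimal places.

The abundance-weighted mean is 0.043450 × 49.9460 + 0.837890 × 51.9405 + 0.095010 × 52.9406 + 0.023650 × 53.9389
= 2.17015 + 43.52043 + 5.02989 + 1.27565 = 51.99612 u

52.00 u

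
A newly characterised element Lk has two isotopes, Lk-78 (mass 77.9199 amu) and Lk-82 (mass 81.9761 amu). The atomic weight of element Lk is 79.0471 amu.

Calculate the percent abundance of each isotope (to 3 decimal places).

Writing the weighted mean with unknown fraction x of Lk-78:
77.9199·x + 81.9761·(1 − x) = 79.0471
(77.9199 − 81.9761)·x = 79.0471 − 81.9761
x = -2.9290 / -4.0562 = 0.72210 → 72.210% Lk-78, 27.790% Lk-82.

Lk-78: 72.210%, Lk-82: 27.790%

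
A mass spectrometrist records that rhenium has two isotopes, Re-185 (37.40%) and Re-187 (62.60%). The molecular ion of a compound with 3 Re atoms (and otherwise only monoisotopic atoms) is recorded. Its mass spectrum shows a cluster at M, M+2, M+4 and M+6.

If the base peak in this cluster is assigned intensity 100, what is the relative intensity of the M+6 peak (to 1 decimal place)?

Binomial terms of (0.3740 + 0.6260)^3: M 0.0523, M+2 0.2627, M+4 0.4397, M+6 0.2453 → M+4 is the base peak.
P(M+4) = C(3,2) × 0.3740^1 × 0.6260^2 = 3 × 0.3740 × 0.391876 = 0.439685 (base)
P(M+6) = C(3,3) × 0.3740^0 × 0.6260^3 = 1 × 1.0000 × 0.24531438 = 0.245314
Relative intensity = 0.245314 / 0.439685 × 100 = 55.8

55.8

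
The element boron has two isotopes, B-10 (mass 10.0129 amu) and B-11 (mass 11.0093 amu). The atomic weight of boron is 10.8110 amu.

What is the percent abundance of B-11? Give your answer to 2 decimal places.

Let x be the fractional abundance of B-10; then B-11 has abundance 1 − x.
10.0129·x + 11.0093·(1 − x) = 10.8110
(10.0129 − 11.0093)·x = 10.8110 − 11.0093
x = -0.1983 / -0.9964 = 0.19902 → 19.90% B-10, 80.10% B-11.

80.10%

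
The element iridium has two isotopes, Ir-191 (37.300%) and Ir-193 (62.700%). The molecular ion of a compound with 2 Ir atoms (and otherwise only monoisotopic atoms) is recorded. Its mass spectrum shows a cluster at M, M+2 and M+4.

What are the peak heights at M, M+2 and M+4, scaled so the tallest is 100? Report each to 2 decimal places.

29.74 : 100.00 : 84.05

Expanding (0.37300 + 0.62700)^2:
P(M) = 0.37300^2 = 0.139129
P(M+2) = 2 × 0.37300^1 × 0.62700^1 = 0.467742
P(M+4) = 0.62700^2 = 0.393129
The M+2 peak is largest (0.467742); scaling to 100 gives 29.74 : 100.00 : 84.05.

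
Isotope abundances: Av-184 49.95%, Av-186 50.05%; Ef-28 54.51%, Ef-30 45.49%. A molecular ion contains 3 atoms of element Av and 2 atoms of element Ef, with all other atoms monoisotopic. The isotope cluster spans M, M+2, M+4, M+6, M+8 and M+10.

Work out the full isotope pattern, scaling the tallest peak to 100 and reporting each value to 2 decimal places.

Element Av pattern (n=3): 0.12462537 : 0.37462463 : 0.37537462 : 0.12537538
Element Ef pattern (n=2): 0.29713401 : 0.49593198 : 0.20693401
Convolve the two distributions (both contribute in 2-u steps):
  M: 0.12462537×0.29713401 = 0.037030
  M+2: 0.12462537×0.49593198 + 0.37462463×0.29713401 = 0.173119
  M+4: 0.12462537×0.20693401 + 0.37462463×0.49593198 + 0.37537462×0.29713401 = 0.323114
  M+6: 0.37462463×0.20693401 + 0.37537462×0.49593198 + 0.12537538×0.29713401 = 0.300936
  M+8: 0.37537462×0.20693401 + 0.12537538×0.49593198 = 0.139855
  M+10: 0.12537538×0.20693401 = 0.025944
Scale to base peak (0.323114) = 100: 11.46 : 53.58 : 100.00 : 93.14 : 43.28 : 8.03

11.46 : 53.58 : 100.00 : 93.14 : 43.28 : 8.03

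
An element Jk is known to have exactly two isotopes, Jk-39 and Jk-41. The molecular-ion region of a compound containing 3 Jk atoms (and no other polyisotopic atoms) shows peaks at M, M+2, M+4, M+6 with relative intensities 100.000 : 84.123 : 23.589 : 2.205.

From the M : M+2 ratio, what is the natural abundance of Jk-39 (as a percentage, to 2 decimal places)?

78.10%

Let p = fractional abundance of Jk-39. I(M+2)/I(M) = [C(3,1)·p^2·(1−p)] / p^3 = 3·(1−p)/p = 84.123/100.000 = 0.8412
(1−p)/p = 0.8412/3 = 0.2804  ⇒  p = 1/(1 + 0.2804) = 0.7810
Jk-39: 78.10%, Jk-41: 21.90%.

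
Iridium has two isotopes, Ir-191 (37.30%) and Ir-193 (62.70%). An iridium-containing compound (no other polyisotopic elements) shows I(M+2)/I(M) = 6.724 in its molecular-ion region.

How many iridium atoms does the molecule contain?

4

With n Ir atoms, P(M+2)/P(M) = C(n,1)·p^(n−1)q / p^n = n·q/p = n · 0.6270/0.3730.
n = 6.724 × 0.3730/0.6270 = 4.00 ≈ 4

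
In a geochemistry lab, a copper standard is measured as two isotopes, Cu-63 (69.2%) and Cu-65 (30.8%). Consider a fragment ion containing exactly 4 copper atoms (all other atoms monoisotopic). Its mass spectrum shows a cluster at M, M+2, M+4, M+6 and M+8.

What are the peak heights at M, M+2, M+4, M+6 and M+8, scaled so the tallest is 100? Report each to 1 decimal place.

56.2 : 100.0 : 66.8 : 19.8 : 2.2

Each Cu atom is independently Cu-63 (p = 0.692) or Cu-65 (q = 0.308); the cluster is the binomial expansion (p + q)^4.
P(M) = 0.692^4 = 0.229311
P(M+2) = 4 × 0.692^3 × 0.308^1 = 0.408253
P(M+4) = 6 × 0.692^2 × 0.308^2 = 0.272562
P(M+6) = 4 × 0.692^1 × 0.308^3 = 0.080876
P(M+8) = 0.308^4 = 0.008999
The M+2 peak is largest (0.408253); scaling to 100 gives 56.2 : 100.0 : 66.8 : 19.8 : 2.2.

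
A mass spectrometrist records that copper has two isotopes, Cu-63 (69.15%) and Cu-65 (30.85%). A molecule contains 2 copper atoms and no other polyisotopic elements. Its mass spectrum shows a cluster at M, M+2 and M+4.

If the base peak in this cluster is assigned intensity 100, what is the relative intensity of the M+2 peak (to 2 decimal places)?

89.23

(0.6915 + 0.3085)^2 gives M 0.4782, M+2 0.4267, M+4 0.0952; the largest is M.
P(M) = C(2,0) × 0.6915^2 × 0.3085^0 = 1 × 0.47817225 × 1.0000 = 0.478172 (base)
P(M+2) = C(2,1) × 0.6915^1 × 0.3085^1 = 2 × 0.6915 × 0.3085 = 0.426656
Relative intensity = 0.426656 / 0.478172 × 100 = 89.23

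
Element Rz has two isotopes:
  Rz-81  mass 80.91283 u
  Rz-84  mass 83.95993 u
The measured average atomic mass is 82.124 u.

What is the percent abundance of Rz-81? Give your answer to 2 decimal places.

60.25%

Writing the weighted mean with unknown fraction x of Rz-81:
80.91283·x + 83.95993·(1 − x) = 82.124
(80.91283 − 83.95993)·x = 82.124 − 83.95993
x = -1.83593 / -3.04710 = 0.60252 → 60.25% Rz-81, 39.75% Rz-84.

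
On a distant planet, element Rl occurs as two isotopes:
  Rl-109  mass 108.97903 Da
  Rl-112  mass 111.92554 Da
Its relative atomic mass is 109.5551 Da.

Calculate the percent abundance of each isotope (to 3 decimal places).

With x = fraction of Rl-109 (so Rl-112 is 1 − x):
108.97903·x + 111.92554·(1 − x) = 109.5551
(108.97903 − 111.92554)·x = 109.5551 − 111.92554
x = -2.37044 / -2.94651 = 0.80449 → 80.449% Rl-109, 19.551% Rl-112.

Rl-109: 80.449%, Rl-112: 19.551%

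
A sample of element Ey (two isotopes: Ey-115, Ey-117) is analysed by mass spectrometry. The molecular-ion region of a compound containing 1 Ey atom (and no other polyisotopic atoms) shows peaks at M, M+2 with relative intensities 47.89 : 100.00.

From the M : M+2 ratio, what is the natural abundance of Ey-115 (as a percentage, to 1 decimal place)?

Write p for the Ey-115 fraction. I(M+2)/I(M) = [C(1,1)·p^0·(1−p)] / p^1 = 1·(1−p)/p = 100.00/47.89 = 2.0881
(1−p)/p = 2.0881/1 = 2.0881  ⇒  p = 1/(1 + 2.0881) = 0.3238
Ey-115: 32.4%, Ey-117: 67.6%.

32.4%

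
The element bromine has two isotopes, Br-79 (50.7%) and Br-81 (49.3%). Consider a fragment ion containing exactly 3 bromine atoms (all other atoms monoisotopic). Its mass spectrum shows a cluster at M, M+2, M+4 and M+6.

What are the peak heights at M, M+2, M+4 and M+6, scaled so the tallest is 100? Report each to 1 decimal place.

34.3 : 100.0 : 97.2 : 31.5

Each Br atom is independently Br-79 (p = 0.507) or Br-81 (q = 0.493); the cluster is the binomial expansion (p + q)^3.
P(M) = 0.507^3 = 0.130324
P(M+2) = 3 × 0.507^2 × 0.493^1 = 0.380175
P(M+4) = 3 × 0.507^1 × 0.493^2 = 0.369678
P(M+6) = 0.493^3 = 0.119823
The M+2 peak is largest (0.380175); scaling to 100 gives 34.3 : 100.0 : 97.2 : 31.5.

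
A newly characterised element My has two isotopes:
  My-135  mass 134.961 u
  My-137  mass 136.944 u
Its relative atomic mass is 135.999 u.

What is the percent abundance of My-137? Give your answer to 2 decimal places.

Writing the weighted mean with unknown fraction x of My-135:
134.961·x + 136.944·(1 − x) = 135.999
(134.961 − 136.944)·x = 135.999 − 136.944
x = -0.945 / -1.983 = 0.47655 → 47.66% My-135, 52.34% My-137.

52.34%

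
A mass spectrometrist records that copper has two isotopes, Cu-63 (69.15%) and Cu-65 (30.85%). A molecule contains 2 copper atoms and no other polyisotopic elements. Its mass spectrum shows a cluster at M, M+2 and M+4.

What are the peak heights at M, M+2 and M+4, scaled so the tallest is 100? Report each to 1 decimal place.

Each Cu atom is independently Cu-63 (p = 0.6915) or Cu-65 (q = 0.3085); the cluster is the binomial expansion (p + q)^2.
P(M) = 0.6915^2 = 0.478172
P(M+2) = 2 × 0.6915^1 × 0.3085^1 = 0.426656
P(M+4) = 0.3085^2 = 0.095172
The M peak is largest (0.478172); scaling to 100 gives 100.0 : 89.2 : 19.9.

100.0 : 89.2 : 19.9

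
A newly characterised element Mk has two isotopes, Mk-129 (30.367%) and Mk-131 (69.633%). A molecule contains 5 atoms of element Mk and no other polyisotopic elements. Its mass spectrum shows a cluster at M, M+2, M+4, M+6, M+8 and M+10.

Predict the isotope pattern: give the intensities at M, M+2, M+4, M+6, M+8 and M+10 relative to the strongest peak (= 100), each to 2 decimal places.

0.72 : 8.29 : 38.04 : 87.22 : 100.00 : 45.86

Expanding (0.30367 + 0.69633)^5:
P(M) = 0.30367^5 = 0.002582
P(M+2) = 5 × 0.30367^4 × 0.69633^1 = 0.029607
P(M+4) = 10 × 0.30367^3 × 0.69633^2 = 0.135780
P(M+6) = 10 × 0.30367^2 × 0.69633^3 = 0.311350
P(M+8) = 5 × 0.30367^1 × 0.69633^4 = 0.356970
P(M+10) = 0.69633^5 = 0.163710
The M+8 peak is largest (0.356970); scaling to 100 gives 0.72 : 8.29 : 38.04 : 87.22 : 100.00 : 45.86.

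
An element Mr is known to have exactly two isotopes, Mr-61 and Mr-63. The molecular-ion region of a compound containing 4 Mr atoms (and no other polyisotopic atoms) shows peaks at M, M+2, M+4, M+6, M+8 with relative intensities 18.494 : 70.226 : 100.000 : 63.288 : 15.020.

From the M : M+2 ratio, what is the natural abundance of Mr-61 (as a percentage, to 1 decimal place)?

Write p for the Mr-61 fraction. I(M+2)/I(M) = [C(4,1)·p^3·(1−p)] / p^4 = 4·(1−p)/p = 70.226/18.494 = 3.7972
(1−p)/p = 3.7972/4 = 0.9493  ⇒  p = 1/(1 + 0.9493) = 0.5130
Mr-61: 51.3%, Mr-63: 48.7%.

51.3%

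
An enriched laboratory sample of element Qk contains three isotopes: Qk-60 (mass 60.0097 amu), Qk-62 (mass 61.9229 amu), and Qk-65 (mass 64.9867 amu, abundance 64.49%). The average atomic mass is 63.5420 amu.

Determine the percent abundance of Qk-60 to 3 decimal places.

18.646%

The remaining 35.51% is split between Qk-60 (fraction x) and Qk-62 (fraction 0.3551 − x).
Substituting: 60.0097x + 61.9229(0.3551 − x) = 21.63207717
(60.0097 − 61.9229)x = -0.35674462  ⇒  x = 0.18646, y = 0.16864
Qk-60: 18.646%, Qk-62: 16.864%.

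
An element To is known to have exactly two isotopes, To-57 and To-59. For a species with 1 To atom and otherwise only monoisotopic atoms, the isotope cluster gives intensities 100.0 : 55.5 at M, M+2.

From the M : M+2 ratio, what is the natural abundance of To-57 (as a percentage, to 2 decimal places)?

64.31%

Let p = fractional abundance of To-57. I(M+2)/I(M) = [C(1,1)·p^0·(1−p)] / p^1 = 1·(1−p)/p = 55.5/100.0 = 0.5550
(1−p)/p = 0.5550/1 = 0.5550  ⇒  p = 1/(1 + 0.5550) = 0.6431
To-57: 64.31%, To-59: 35.69%.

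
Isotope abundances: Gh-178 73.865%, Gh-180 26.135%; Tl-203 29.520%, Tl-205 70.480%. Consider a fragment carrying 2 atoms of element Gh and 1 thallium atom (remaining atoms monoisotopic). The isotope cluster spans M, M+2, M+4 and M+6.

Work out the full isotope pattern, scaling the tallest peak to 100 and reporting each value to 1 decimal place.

Element Gh pattern (n=2): 0.54560382 : 0.38609236 : 0.06830382
Thallium pattern (n=1): 0.2952 : 0.7048
Convolve the two distributions (both contribute in 2-u steps):
  M: 0.54560382×0.2952 = 0.161062
  M+2: 0.54560382×0.7048 + 0.38609236×0.2952 = 0.498516
  M+4: 0.38609236×0.7048 + 0.06830382×0.2952 = 0.292281
  M+6: 0.06830382×0.7048 = 0.048141
Scale to base peak (0.498516) = 100: 32.3 : 100.0 : 58.6 : 9.7

32.3 : 100.0 : 58.6 : 9.7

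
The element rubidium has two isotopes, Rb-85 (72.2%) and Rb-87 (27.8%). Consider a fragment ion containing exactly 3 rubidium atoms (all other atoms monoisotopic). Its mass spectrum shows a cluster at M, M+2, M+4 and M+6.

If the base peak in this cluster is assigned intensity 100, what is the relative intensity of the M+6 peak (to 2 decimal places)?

4.94

Binomial terms of (0.722 + 0.278)^3: M 0.3764, M+2 0.4348, M+4 0.1674, M+6 0.0215 → M+2 is the base peak.
P(M+2) = C(3,1) × 0.722^2 × 0.278^1 = 3 × 0.521284 × 0.2780 = 0.434751 (base)
P(M+6) = C(3,3) × 0.722^0 × 0.278^3 = 1 × 1.0000 × 0.02148495 = 0.021485
Relative intensity = 0.021485 / 0.434751 × 100 = 4.94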